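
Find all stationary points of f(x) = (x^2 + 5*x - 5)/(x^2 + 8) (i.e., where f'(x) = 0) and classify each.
f'(x) = (-5*x^2 + 26*x + 40)/(x^4 + 16*x^2 + 64)

Solve f'(x) = 0:
  f'(x) = -(5*x^2 - 26*x - 40)/(x^2 + 8)^2; the denominator is positive wherever f is defined, so f'(x) = 0 ⇔ -5*x^2 + 26*x + 40 = 0.
  5*x^2 - 26*x - 40 = 0 has no rational roots; quadratic formula: x = (26 ± √1476)/10.
  ⇒ x = 13/5 - 3*sqrt(41)/5 ≈ -1.2419, 13/5 + 3*sqrt(41)/5 ≈ 6.4419

f''(x) = 2*(5*x^3 - 39*x^2 - 120*x + 104)/(x^6 + 24*x^4 + 192*x^2 + 512)
Second-derivative test at each critical point:
  f''(-1.2419) = 0.4219 > 0 → local minimum
  f''(6.4419) = -0.0157 < 0 → local maximum

Critical points: x = 13/5 - 3*sqrt(41)/5 ≈ -1.2419 (local minimum); x = 13/5 + 3*sqrt(41)/5 ≈ 6.4419 (local maximum)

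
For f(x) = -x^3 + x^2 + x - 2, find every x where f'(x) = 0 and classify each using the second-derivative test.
f'(x) = -3*x^2 + 2*x + 1

Solve f'(x) = 0:
  Factor: -3*x^2 + 2*x + 1 = -(x - 1)*(3*x + 1) = 0.
  ⇒ x = -1/3, 1

f''(x) = 2 - 6*x
Second-derivative test at each critical point:
  f''(-1/3) = 4 > 0 → local minimum
  f''(1) = -4 < 0 → local maximum

Critical points: x = -1/3 (local minimum); x = 1 (local maximum)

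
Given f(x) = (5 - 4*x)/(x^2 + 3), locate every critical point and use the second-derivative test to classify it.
f'(x) = 2*(2*x^2 - 5*x - 6)/(x^4 + 6*x^2 + 9)

Solve f'(x) = 0:
  f'(x) = 2*(2*x^2 - 5*x - 6)/(x^2 + 3)^2; the denominator is positive wherever f is defined, so f'(x) = 0 ⇔ 4*x^2 - 10*x - 12 = 0.
  Factor: 4*x^2 - 10*x - 12 = 2*(2*x^2 - 5*x - 6); 2*x^2 - 5*x - 6 = 0 has no rational roots; quadratic formula: x = (5 ± √73)/4.
  ⇒ x = 5/4 - sqrt(73)/4 ≈ -0.8860, 5/4 + sqrt(73)/4 ≈ 3.3860

f''(x) = 2*(4*x^2*(5 - 4*x) + (12*x - 5)*(x^2 + 3))/(x^2 + 3)^3
Second-derivative test at each critical point:
  f''(-0.8860) = -1.1928 < 0 → local maximum
  f''(3.3860) = 0.0817 > 0 → local minimum

Critical points: x = 5/4 - sqrt(73)/4 ≈ -0.8860 (local maximum); x = 5/4 + sqrt(73)/4 ≈ 3.3860 (local minimum)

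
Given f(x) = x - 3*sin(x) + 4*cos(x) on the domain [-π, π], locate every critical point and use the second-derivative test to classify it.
f'(x) = -4*sin(x) - 3*cos(x) + 1

Solve f'(x) = 0 on [-π, π]:
  f'(x) = 0 ⇔ -4*sin(x) - 3*cos(x) = -1. Write the left side as R·cos(x + φ) with R = √((-3)² + 4²) = 5, cos φ = -3/5, sin φ = 4/5; then cos(x + φ) = -1/5. Solve for x and keep the solutions lying in [-π, π].
  ⇒ x = atan((4 - 6*sqrt(6))/(3 + 8*sqrt(6))) ≈ -0.4421, atan((4 + 6*sqrt(6))/(3 - 8*sqrt(6))) + pi ≈ 2.2967

f''(x) = 3*sin(x) - 4*cos(x)
Second-derivative test at each critical point:
  f''(-0.4421) = -4.8990 < 0 → local maximum
  f''(2.2967) = 4.8990 > 0 → local minimum

Critical points: x = atan((4 - 6*sqrt(6))/(3 + 8*sqrt(6))) ≈ -0.4421 (local maximum); x = atan((4 + 6*sqrt(6))/(3 - 8*sqrt(6))) + pi ≈ 2.2967 (local minimum)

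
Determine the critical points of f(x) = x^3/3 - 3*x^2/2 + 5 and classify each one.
f'(x) = x*(x - 3)

Solve f'(x) = 0:
  Factor: x^2 - 3*x = x*(x - 3) = 0.
  ⇒ x = 0, 3

f''(x) = 2*x - 3
Second-derivative test at each critical point:
  f''(0) = -3 < 0 → local maximum
  f''(3) = 3 > 0 → local minimum

Critical points: x = 0 (local maximum); x = 3 (local minimum)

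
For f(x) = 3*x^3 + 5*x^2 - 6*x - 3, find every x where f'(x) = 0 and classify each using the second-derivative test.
f'(x) = 9*x^2 + 10*x - 6

Solve f'(x) = 0:
  9*x^2 + 10*x - 6 = 0 has no rational roots; quadratic formula: x = (-10 ± √316)/18.
  ⇒ x = -sqrt(79)/9 - 5/9 ≈ -1.5431, -5/9 + sqrt(79)/9 ≈ 0.4320

f''(x) = 18*x + 10
Second-derivative test at each critical point:
  f''(-1.5431) = -17.7764 < 0 → local maximum
  f''(0.4320) = 17.7764 > 0 → local minimum

Critical points: x = -sqrt(79)/9 - 5/9 ≈ -1.5431 (local maximum); x = -5/9 + sqrt(79)/9 ≈ 0.4320 (local minimum)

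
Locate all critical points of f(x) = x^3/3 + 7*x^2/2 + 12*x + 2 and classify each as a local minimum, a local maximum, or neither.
f'(x) = x^2 + 7*x + 12

Solve f'(x) = 0:
  Factor: x^2 + 7*x + 12 = (x + 3)*(x + 4) = 0.
  ⇒ x = -4, -3

f''(x) = 2*x + 7
Second-derivative test at each critical point:
  f''(-4) = -1 < 0 → local maximum
  f''(-3) = 1 > 0 → local minimum

Critical points: x = -4 (local maximum); x = -3 (local minimum)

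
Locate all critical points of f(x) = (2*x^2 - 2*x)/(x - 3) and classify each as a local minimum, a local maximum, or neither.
f'(x) = 2*(x^2 - 6*x + 3)/(x^2 - 6*x + 9)

Solve f'(x) = 0:
  f'(x) = 2*(x^2 - 6*x + 3)/(x - 3)^2; the denominator is positive wherever f is defined, so f'(x) = 0 ⇔ 2*x^2 - 12*x + 6 = 0.
  Factor: 2*x^2 - 12*x + 6 = 2*(x^2 - 6*x + 3); x^2 - 6*x + 3 = 0 has no rational roots; quadratic formula: x = (6 ± √24)/2.
  ⇒ x = 3 - sqrt(6) ≈ 0.5505, sqrt(6) + 3 ≈ 5.4495

f''(x) = 24/(x^3 - 9*x^2 + 27*x - 27)
Second-derivative test at each critical point:
  f''(0.5505) = -1.6330 < 0 → local maximum
  f''(5.4495) = 1.6330 > 0 → local minimum

Critical points: x = 3 - sqrt(6) ≈ 0.5505 (local maximum); x = sqrt(6) + 3 ≈ 5.4495 (local minimum)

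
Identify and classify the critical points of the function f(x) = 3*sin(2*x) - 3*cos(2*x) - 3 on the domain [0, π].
f'(x) = 6*sqrt(2)*sin(2*x + pi/4)

Solve f'(x) = 0 on [0, π]:
  f'(x) = 0 ⇔ 3*cos(2*x) = -3*sin(2*x) ⇔ tan(2*x) = -1, i.e. 2*x = arctan(-1) + nπ; keep the solutions lying in [0, π].
  ⇒ x = 3*pi/8 ≈ 1.1781, 7*pi/8 ≈ 2.7489

f''(x) = 12*sqrt(2)*cos(2*x + pi/4)
Second-derivative test at each critical point:
  f''(1.1781) = -16.9706 < 0 → local maximum
  f''(2.7489) = 16.9706 > 0 → local minimum

Critical points: x = 3*pi/8 ≈ 1.1781 (local maximum); x = 7*pi/8 ≈ 2.7489 (local minimum)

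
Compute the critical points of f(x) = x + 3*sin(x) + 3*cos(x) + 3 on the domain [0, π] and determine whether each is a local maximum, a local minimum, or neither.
f'(x) = 3*sqrt(2)*cos(x + pi/4) + 1

Solve f'(x) = 0 on [0, π]:
  f'(x) = 0 ⇔ -3*sin(x) + 3*cos(x) = -1. Write the left side as R·cos(x + φ) with R = √(3² + 3²) = 3*sqrt(2), cos φ = sqrt(2)/2, sin φ = sqrt(2)/2; then cos(x + φ) = -sqrt(2)/6. Solve for x and keep the solutions lying in [0, π].
  ⇒ x = atan((1 + sqrt(17))/(-1 + sqrt(17))) ≈ 1.0233

f''(x) = -3*sqrt(2)*sin(x + pi/4)
Second-derivative test at each critical point:
  f''(1.0233) = -4.1231 < 0 → local maximum

Critical points: x = atan((1 + sqrt(17))/(-1 + sqrt(17))) ≈ 1.0233 (local maximum)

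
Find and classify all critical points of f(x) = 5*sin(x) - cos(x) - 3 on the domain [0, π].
f'(x) = sin(x) + 5*cos(x)

Solve f'(x) = 0 on [0, π]:
  f'(x) = 0 ⇔ 5*cos(x) = -sin(x) ⇔ tan(x) = -5, i.e. x = arctan(-5) + nπ; keep the solutions lying in [0, π].
  ⇒ x = pi - atan(5) ≈ 1.7682

f''(x) = -5*sin(x) + cos(x)
Second-derivative test at each critical point:
  f''(1.7682) = -5.0990 < 0 → local maximum

Critical points: x = pi - atan(5) ≈ 1.7682 (local maximum)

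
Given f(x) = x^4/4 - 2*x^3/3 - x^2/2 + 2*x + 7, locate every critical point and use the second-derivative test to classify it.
f'(x) = x^3 - 2*x^2 - x + 2

Solve f'(x) = 0:
  Factor: x^3 - 2*x^2 - x + 2 = (x - 2)*(x - 1)*(x + 1) = 0.
  ⇒ x = -1, 1, 2

f''(x) = 3*x^2 - 4*x - 1
Second-derivative test at each critical point:
  f''(-1) = 6 > 0 → local minimum
  f''(1) = -2 < 0 → local maximum
  f''(2) = 3 > 0 → local minimum

Critical points: x = -1 (local minimum); x = 1 (local maximum); x = 2 (local minimum)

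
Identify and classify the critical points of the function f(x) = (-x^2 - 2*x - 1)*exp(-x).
f'(x) = (x^2 - 1)*exp(-x)

Solve f'(x) = 0:
  f'(x) = (x^2 - 1)·exp(-x) and exp(-x) > 0 for every x, so f'(x) = 0 ⇔ x^2 - 1 = 0.
  Factor: x^2 - 1 = (x - 1)*(x + 1) = 0.
  ⇒ x = -1, 1

f''(x) = (-x^2 + 2*x + 1)*exp(-x)
Second-derivative test at each critical point:
  f''(-1) = -5.4366 < 0 → local maximum
  f''(1) = 0.7358 > 0 → local minimum

Critical points: x = -1 (local maximum); x = 1 (local minimum)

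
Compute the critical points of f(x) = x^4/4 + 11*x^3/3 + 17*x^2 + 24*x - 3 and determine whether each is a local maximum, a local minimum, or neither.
f'(x) = x^3 + 11*x^2 + 34*x + 24

Solve f'(x) = 0:
  Factor: x^3 + 11*x^2 + 34*x + 24 = (x + 1)*(x + 4)*(x + 6) = 0.
  ⇒ x = -6, -4, -1

f''(x) = 3*x^2 + 22*x + 34
Second-derivative test at each critical point:
  f''(-6) = 10 > 0 → local minimum
  f''(-4) = -6 < 0 → local maximum
  f''(-1) = 15 > 0 → local minimum

Critical points: x = -6 (local minimum); x = -4 (local maximum); x = -1 (local minimum)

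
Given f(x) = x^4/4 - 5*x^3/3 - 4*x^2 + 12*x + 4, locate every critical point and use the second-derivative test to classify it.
f'(x) = x^3 - 5*x^2 - 8*x + 12

Solve f'(x) = 0:
  Factor: x^3 - 5*x^2 - 8*x + 12 = (x - 6)*(x - 1)*(x + 2) = 0.
  ⇒ x = -2, 1, 6

f''(x) = 3*x^2 - 10*x - 8
Second-derivative test at each critical point:
  f''(-2) = 24 > 0 → local minimum
  f''(1) = -15 < 0 → local maximum
  f''(6) = 40 > 0 → local minimum

Critical points: x = -2 (local minimum); x = 1 (local maximum); x = 6 (local minimum)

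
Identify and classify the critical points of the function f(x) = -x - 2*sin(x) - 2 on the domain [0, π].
f'(x) = -2*cos(x) - 1

Solve f'(x) = 0 on [0, π]:
  f'(x) = 0 ⇔ cos(x) = -1/2, i.e. x = ±arccos(-1/2) + 2nπ; keep the solutions lying in [0, π].
  ⇒ x = 2*pi/3 ≈ 2.0944

f''(x) = 2*sin(x)
Second-derivative test at each critical point:
  f''(2.0944) = 1.7321 > 0 → local minimum

Critical points: x = 2*pi/3 ≈ 2.0944 (local minimum)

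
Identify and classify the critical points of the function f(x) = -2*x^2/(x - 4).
f'(x) = 2*x*(8 - x)/(x - 4)^2

Solve f'(x) = 0:
  f'(x) = -2*x*(x - 8)/(x - 4)^2; the denominator is positive wherever f is defined, so f'(x) = 0 ⇔ -2*x^2 + 16*x = 0.
  Factor: -2*x^2 + 16*x = -2*x*(x - 8) = 0.
  ⇒ x = 0, 8

f''(x) = -64/(x^3 - 12*x^2 + 48*x - 64)
Second-derivative test at each critical point:
  f''(0) = 1 > 0 → local minimum
  f''(8) = -1 < 0 → local maximum

Critical points: x = 0 (local minimum); x = 8 (local maximum)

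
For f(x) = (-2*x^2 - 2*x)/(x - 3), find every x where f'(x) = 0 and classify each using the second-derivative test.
f'(x) = 2*(-x^2 + 6*x + 3)/(x^2 - 6*x + 9)

Solve f'(x) = 0:
  f'(x) = -2*(x^2 - 6*x - 3)/(x - 3)^2; the denominator is positive wherever f is defined, so f'(x) = 0 ⇔ -2*x^2 + 12*x + 6 = 0.
  Factor: -2*x^2 + 12*x + 6 = -2*(x^2 - 6*x - 3); x^2 - 6*x - 3 = 0 has no rational roots; quadratic formula: x = (6 ± √48)/2.
  ⇒ x = 3 - 2*sqrt(3) ≈ -0.4641, 3 + 2*sqrt(3) ≈ 6.4641

f''(x) = -48/(x^3 - 9*x^2 + 27*x - 27)
Second-derivative test at each critical point:
  f''(-0.4641) = 1.1547 > 0 → local minimum
  f''(6.4641) = -1.1547 < 0 → local maximum

Critical points: x = 3 - 2*sqrt(3) ≈ -0.4641 (local minimum); x = 3 + 2*sqrt(3) ≈ 6.4641 (local maximum)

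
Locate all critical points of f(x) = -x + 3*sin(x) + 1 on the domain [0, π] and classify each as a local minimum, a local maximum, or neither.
f'(x) = 3*cos(x) - 1

Solve f'(x) = 0 on [0, π]:
  f'(x) = 0 ⇔ cos(x) = 1/3, i.e. x = ±arccos(1/3) + 2nπ; keep the solutions lying in [0, π].
  ⇒ x = acos(1/3) ≈ 1.2310

f''(x) = -3*sin(x)
Second-derivative test at each critical point:
  f''(1.2310) = -2.8284 < 0 → local maximum

Critical points: x = acos(1/3) ≈ 1.2310 (local maximum)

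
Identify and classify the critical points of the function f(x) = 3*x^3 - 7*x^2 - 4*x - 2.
f'(x) = 9*x^2 - 14*x - 4

Solve f'(x) = 0:
  9*x^2 - 14*x - 4 = 0 has no rational roots; quadratic formula: x = (14 ± √340)/18.
  ⇒ x = 7/9 - sqrt(85)/9 ≈ -0.2466, 7/9 + sqrt(85)/9 ≈ 1.8022

f''(x) = 18*x - 14
Second-derivative test at each critical point:
  f''(-0.2466) = -18.4391 < 0 → local maximum
  f''(1.8022) = 18.4391 > 0 → local minimum

Critical points: x = 7/9 - sqrt(85)/9 ≈ -0.2466 (local maximum); x = 7/9 + sqrt(85)/9 ≈ 1.8022 (local minimum)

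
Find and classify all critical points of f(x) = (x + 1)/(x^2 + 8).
f'(x) = (x^2 - 2*x*(x + 1) + 8)/(x^2 + 8)^2

Solve f'(x) = 0:
  f'(x) = -(x - 2)*(x + 4)/(x^2 + 8)^2; the denominator is positive wherever f is defined, so f'(x) = 0 ⇔ -x^2 - 2*x + 8 = 0.
  Factor: -x^2 - 2*x + 8 = -(x - 2)*(x + 4) = 0.
  ⇒ x = -4, 2

f''(x) = 2*(4*x^2*(x + 1) - (3*x + 1)*(x^2 + 8))/(x^2 + 8)^3
Second-derivative test at each critical point:
  f''(-4) = 1/96 > 0 → local minimum
  f''(2) = -1/24 < 0 → local maximum

Critical points: x = -4 (local minimum); x = 2 (local maximum)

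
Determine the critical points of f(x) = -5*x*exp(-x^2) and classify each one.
f'(x) = 5*(2*x^2 - 1)*exp(-x^2)

Solve f'(x) = 0:
  f'(x) = (10*x^2 - 5)·exp(-x^2) and exp(-x^2) > 0 for every x, so f'(x) = 0 ⇔ 10*x^2 - 5 = 0.
  Factor: 10*x^2 - 5 = 5*(2*x^2 - 1); 2*x^2 - 1 = 0 has no rational roots; quadratic formula: x = (0 ± √8)/4.
  ⇒ x = -sqrt(2)/2 ≈ -0.7071, sqrt(2)/2 ≈ 0.7071

f''(x) = (-20*x^3 + 30*x)*exp(-x^2)
Second-derivative test at each critical point:
  f''(-0.7071) = -8.5776 < 0 → local maximum
  f''(0.7071) = 8.5776 > 0 → local minimum

Critical points: x = -sqrt(2)/2 ≈ -0.7071 (local maximum); x = sqrt(2)/2 ≈ 0.7071 (local minimum)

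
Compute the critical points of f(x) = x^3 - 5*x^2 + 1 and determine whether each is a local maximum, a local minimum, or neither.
f'(x) = x*(3*x - 10)

Solve f'(x) = 0:
  Factor: 3*x^2 - 10*x = x*(3*x - 10) = 0.
  ⇒ x = 0, 10/3

f''(x) = 6*x - 10
Second-derivative test at each critical point:
  f''(0) = -10 < 0 → local maximum
  f''(10/3) = 10 > 0 → local minimum

Critical points: x = 0 (local maximum); x = 10/3 (local minimum)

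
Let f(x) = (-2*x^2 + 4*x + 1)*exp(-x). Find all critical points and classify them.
f'(x) = (2*x^2 - 8*x + 3)*exp(-x)

Solve f'(x) = 0:
  f'(x) = (2*x^2 - 8*x + 3)·exp(-x) and exp(-x) > 0 for every x, so f'(x) = 0 ⇔ 2*x^2 - 8*x + 3 = 0.
  2*x^2 - 8*x + 3 = 0 has no rational roots; quadratic formula: x = (8 ± √40)/4.
  ⇒ x = 2 - sqrt(10)/2 ≈ 0.4189, sqrt(10)/2 + 2 ≈ 3.5811

f''(x) = (-2*x^2 + 12*x - 11)*exp(-x)
Second-derivative test at each critical point:
  f''(0.4189) = -4.1603 < 0 → local maximum
  f''(3.5811) = 0.1761 > 0 → local minimum

Critical points: x = 2 - sqrt(10)/2 ≈ 0.4189 (local maximum); x = sqrt(10)/2 + 2 ≈ 3.5811 (local minimum)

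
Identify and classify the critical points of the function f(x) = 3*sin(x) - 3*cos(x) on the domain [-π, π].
f'(x) = 3*sqrt(2)*sin(x + pi/4)

Solve f'(x) = 0 on [-π, π]:
  f'(x) = 0 ⇔ 3*cos(x) = -3*sin(x) ⇔ tan(x) = -1, i.e. x = arctan(-1) + nπ; keep the solutions lying in [-π, π].
  ⇒ x = -pi/4 ≈ -0.7854, 3*pi/4 ≈ 2.3562

f''(x) = 3*sqrt(2)*cos(x + pi/4)
Second-derivative test at each critical point:
  f''(-0.7854) = 4.2426 > 0 → local minimum
  f''(2.3562) = -4.2426 < 0 → local maximum

Critical points: x = -pi/4 ≈ -0.7854 (local minimum); x = 3*pi/4 ≈ 2.3562 (local maximum)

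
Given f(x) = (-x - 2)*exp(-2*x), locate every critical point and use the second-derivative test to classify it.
f'(x) = (2*x + 3)*exp(-2*x)

Solve f'(x) = 0:
  f'(x) = (2*x + 3)·exp(-2*x) and exp(-2*x) > 0 for every x, so f'(x) = 0 ⇔ 2*x + 3 = 0.
  2*x + 3 = 0.
  ⇒ x = -3/2

f''(x) = 4*(-x - 1)*exp(-2*x)
Second-derivative test at each critical point:
  f''(-3/2) = 40.1711 > 0 → local minimum

Critical points: x = -3/2 (local minimum)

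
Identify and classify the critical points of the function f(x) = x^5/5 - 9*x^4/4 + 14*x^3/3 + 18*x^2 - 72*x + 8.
f'(x) = x^4 - 9*x^3 + 14*x^2 + 36*x - 72

Solve f'(x) = 0:
  Factor: x^4 - 9*x^3 + 14*x^2 + 36*x - 72 = (x - 6)*(x - 3)*(x - 2)*(x + 2) = 0.
  ⇒ x = -2, 2, 3, 6

f''(x) = 4*x^3 - 27*x^2 + 28*x + 36
Second-derivative test at each critical point:
  f''(-2) = -160 < 0 → local maximum
  f''(2) = 16 > 0 → local minimum
  f''(3) = -15 < 0 → local maximum
  f''(6) = 96 > 0 → local minimum

Critical points: x = -2 (local maximum); x = 2 (local minimum); x = 3 (local maximum); x = 6 (local minimum)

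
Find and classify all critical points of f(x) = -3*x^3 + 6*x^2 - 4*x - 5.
f'(x) = -9*x^2 + 12*x - 4

Solve f'(x) = 0:
  Factor: -9*x^2 + 12*x - 4 = -(3*x - 2)^2 = 0.
  ⇒ x = 2/3

f''(x) = 12 - 18*x
Second-derivative test at each critical point:
  f''(2/3) = 0, so the second-derivative test is inconclusive; use the first-derivative test: f'(5/12) = -0.5625, f'(11/12) = -0.5625 — f' is negative on both sides (no sign change) → neither a local maximum nor a local minimum

Critical points: x = 2/3 (neither)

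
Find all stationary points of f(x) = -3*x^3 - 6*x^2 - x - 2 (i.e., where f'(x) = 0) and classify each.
f'(x) = -9*x^2 - 12*x - 1

Solve f'(x) = 0:
  9*x^2 + 12*x + 1 = 0 has no rational roots; quadratic formula: x = (-12 ± √108)/18.
  ⇒ x = -2/3 - sqrt(3)/3 ≈ -1.2440, -2/3 + sqrt(3)/3 ≈ -0.0893

f''(x) = -18*x - 12
Second-derivative test at each critical point:
  f''(-1.2440) = 10.3923 > 0 → local minimum
  f''(-0.0893) = -10.3923 < 0 → local maximum

Critical points: x = -2/3 - sqrt(3)/3 ≈ -1.2440 (local minimum); x = -2/3 + sqrt(3)/3 ≈ -0.0893 (local maximum)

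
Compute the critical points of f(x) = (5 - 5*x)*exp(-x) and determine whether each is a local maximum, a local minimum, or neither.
f'(x) = 5*(x - 2)*exp(-x)

Solve f'(x) = 0:
  f'(x) = (5*x - 10)·exp(-x) and exp(-x) > 0 for every x, so f'(x) = 0 ⇔ 5*x - 10 = 0.
  Factor: 5*x - 10 = 5*(x - 2) = 0.
  ⇒ x = 2

f''(x) = 5*(3 - x)*exp(-x)
Second-derivative test at each critical point:
  f''(2) = 0.6767 > 0 → local minimum

Critical points: x = 2 (local minimum)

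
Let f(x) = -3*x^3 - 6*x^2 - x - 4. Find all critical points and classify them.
f'(x) = -9*x^2 - 12*x - 1

Solve f'(x) = 0:
  9*x^2 + 12*x + 1 = 0 has no rational roots; quadratic formula: x = (-12 ± √108)/18.
  ⇒ x = -2/3 - sqrt(3)/3 ≈ -1.2440, -2/3 + sqrt(3)/3 ≈ -0.0893

f''(x) = -18*x - 12
Second-derivative test at each critical point:
  f''(-1.2440) = 10.3923 > 0 → local minimum
  f''(-0.0893) = -10.3923 < 0 → local maximum

Critical points: x = -2/3 - sqrt(3)/3 ≈ -1.2440 (local minimum); x = -2/3 + sqrt(3)/3 ≈ -0.0893 (local maximum)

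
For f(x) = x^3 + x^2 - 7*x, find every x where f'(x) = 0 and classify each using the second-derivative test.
f'(x) = 3*x^2 + 2*x - 7

Solve f'(x) = 0:
  3*x^2 + 2*x - 7 = 0 has no rational roots; quadratic formula: x = (-2 ± √88)/6.
  ⇒ x = -sqrt(22)/3 - 1/3 ≈ -1.8968, -1/3 + sqrt(22)/3 ≈ 1.2301

f''(x) = 6*x + 2
Second-derivative test at each critical point:
  f''(-1.8968) = -9.3808 < 0 → local maximum
  f''(1.2301) = 9.3808 > 0 → local minimum

Critical points: x = -sqrt(22)/3 - 1/3 ≈ -1.8968 (local maximum); x = -1/3 + sqrt(22)/3 ≈ 1.2301 (local minimum)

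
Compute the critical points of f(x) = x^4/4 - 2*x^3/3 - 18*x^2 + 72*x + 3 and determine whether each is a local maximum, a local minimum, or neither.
f'(x) = x^3 - 2*x^2 - 36*x + 72

Solve f'(x) = 0:
  Factor: x^3 - 2*x^2 - 36*x + 72 = (x - 6)*(x - 2)*(x + 6) = 0.
  ⇒ x = -6, 2, 6

f''(x) = 3*x^2 - 4*x - 36
Second-derivative test at each critical point:
  f''(-6) = 96 > 0 → local minimum
  f''(2) = -32 < 0 → local maximum
  f''(6) = 48 > 0 → local minimum

Critical points: x = -6 (local minimum); x = 2 (local maximum); x = 6 (local minimum)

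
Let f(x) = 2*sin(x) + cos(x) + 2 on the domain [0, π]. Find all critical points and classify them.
f'(x) = -sin(x) + 2*cos(x)

Solve f'(x) = 0 on [0, π]:
  f'(x) = 0 ⇔ 2*cos(x) = sin(x) ⇔ tan(x) = 2, i.e. x = arctan(2) + nπ; keep the solutions lying in [0, π].
  ⇒ x = atan(2) ≈ 1.1071

f''(x) = -2*sin(x) - cos(x)
Second-derivative test at each critical point:
  f''(1.1071) = -2.2361 < 0 → local maximum

Critical points: x = atan(2) ≈ 1.1071 (local maximum)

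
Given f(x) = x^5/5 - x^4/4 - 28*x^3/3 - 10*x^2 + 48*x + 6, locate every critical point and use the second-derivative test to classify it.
f'(x) = x^4 - x^3 - 28*x^2 - 20*x + 48

Solve f'(x) = 0:
  Factor: x^4 - x^3 - 28*x^2 - 20*x + 48 = (x - 6)*(x - 1)*(x + 2)*(x + 4) = 0.
  ⇒ x = -4, -2, 1, 6

f''(x) = 4*x^3 - 3*x^2 - 56*x - 20
Second-derivative test at each critical point:
  f''(-4) = -100 < 0 → local maximum
  f''(-2) = 48 > 0 → local minimum
  f''(1) = -75 < 0 → local maximum
  f''(6) = 400 > 0 → local minimum

Critical points: x = -4 (local maximum); x = -2 (local minimum); x = 1 (local maximum); x = 6 (local minimum)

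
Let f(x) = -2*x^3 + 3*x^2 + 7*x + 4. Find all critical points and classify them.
f'(x) = -6*x^2 + 6*x + 7

Solve f'(x) = 0:
  6*x^2 - 6*x - 7 = 0 has no rational roots; quadratic formula: x = (6 ± √204)/12.
  ⇒ x = 1/2 - sqrt(51)/6 ≈ -0.6902, 1/2 + sqrt(51)/6 ≈ 1.6902

f''(x) = 6 - 12*x
Second-derivative test at each critical point:
  f''(-0.6902) = 14.2829 > 0 → local minimum
  f''(1.6902) = -14.2829 < 0 → local maximum

Critical points: x = 1/2 - sqrt(51)/6 ≈ -0.6902 (local minimum); x = 1/2 + sqrt(51)/6 ≈ 1.6902 (local maximum)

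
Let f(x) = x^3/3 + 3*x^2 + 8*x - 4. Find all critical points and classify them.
f'(x) = x^2 + 6*x + 8

Solve f'(x) = 0:
  Factor: x^2 + 6*x + 8 = (x + 2)*(x + 4) = 0.
  ⇒ x = -4, -2

f''(x) = 2*x + 6
Second-derivative test at each critical point:
  f''(-4) = -2 < 0 → local maximum
  f''(-2) = 2 > 0 → local minimum

Critical points: x = -4 (local maximum); x = -2 (local minimum)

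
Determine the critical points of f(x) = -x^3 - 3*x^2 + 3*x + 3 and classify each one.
f'(x) = -3*x^2 - 6*x + 3

Solve f'(x) = 0:
  Factor: -3*x^2 - 6*x + 3 = -3*(x^2 + 2*x - 1); x^2 + 2*x - 1 = 0 has no rational roots; quadratic formula: x = (-2 ± √8)/2.
  ⇒ x = -sqrt(2) - 1 ≈ -2.4142, -1 + sqrt(2) ≈ 0.4142

f''(x) = -6*x - 6
Second-derivative test at each critical point:
  f''(-2.4142) = 8.4853 > 0 → local minimum
  f''(0.4142) = -8.4853 < 0 → local maximum

Critical points: x = -sqrt(2) - 1 ≈ -2.4142 (local minimum); x = -1 + sqrt(2) ≈ 0.4142 (local maximum)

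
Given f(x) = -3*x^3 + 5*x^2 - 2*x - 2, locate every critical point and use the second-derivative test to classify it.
f'(x) = -9*x^2 + 10*x - 2

Solve f'(x) = 0:
  9*x^2 - 10*x + 2 = 0 has no rational roots; quadratic formula: x = (10 ± √28)/18.
  ⇒ x = 5/9 - sqrt(7)/9 ≈ 0.2616, sqrt(7)/9 + 5/9 ≈ 0.8495

f''(x) = 10 - 18*x
Second-derivative test at each critical point:
  f''(0.2616) = 5.2915 > 0 → local minimum
  f''(0.8495) = -5.2915 < 0 → local maximum

Critical points: x = 5/9 - sqrt(7)/9 ≈ 0.2616 (local minimum); x = sqrt(7)/9 + 5/9 ≈ 0.8495 (local maximum)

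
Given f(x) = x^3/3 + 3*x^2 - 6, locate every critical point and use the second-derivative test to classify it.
f'(x) = x*(x + 6)

Solve f'(x) = 0:
  Factor: x^2 + 6*x = x*(x + 6) = 0.
  ⇒ x = -6, 0

f''(x) = 2*x + 6
Second-derivative test at each critical point:
  f''(-6) = -6 < 0 → local maximum
  f''(0) = 6 > 0 → local minimum

Critical points: x = -6 (local maximum); x = 0 (local minimum)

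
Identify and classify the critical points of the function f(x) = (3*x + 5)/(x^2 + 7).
f'(x) = (-3*x^2 - 10*x + 21)/(x^4 + 14*x^2 + 49)

Solve f'(x) = 0:
  f'(x) = -(3*x^2 + 10*x - 21)/(x^2 + 7)^2; the denominator is positive wherever f is defined, so f'(x) = 0 ⇔ -3*x^2 - 10*x + 21 = 0.
  3*x^2 + 10*x - 21 = 0 has no rational roots; quadratic formula: x = (-10 ± √352)/6.
  ⇒ x = -2*sqrt(22)/3 - 5/3 ≈ -4.7936, -5/3 + 2*sqrt(22)/3 ≈ 1.4603

f''(x) = 2*(4*x^2*(3*x + 5) - (9*x + 5)*(x^2 + 7))/(x^2 + 7)^3
Second-derivative test at each critical point:
  f''(-4.7936) = 0.0209 > 0 → local minimum
  f''(1.4603) = -0.2250 < 0 → local maximum

Critical points: x = -2*sqrt(22)/3 - 5/3 ≈ -4.7936 (local minimum); x = -5/3 + 2*sqrt(22)/3 ≈ 1.4603 (local maximum)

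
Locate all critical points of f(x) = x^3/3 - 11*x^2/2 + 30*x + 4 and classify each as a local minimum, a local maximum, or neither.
f'(x) = x^2 - 11*x + 30

Solve f'(x) = 0:
  Factor: x^2 - 11*x + 30 = (x - 6)*(x - 5) = 0.
  ⇒ x = 5, 6

f''(x) = 2*x - 11
Second-derivative test at each critical point:
  f''(5) = -1 < 0 → local maximum
  f''(6) = 1 > 0 → local minimum

Critical points: x = 5 (local maximum); x = 6 (local minimum)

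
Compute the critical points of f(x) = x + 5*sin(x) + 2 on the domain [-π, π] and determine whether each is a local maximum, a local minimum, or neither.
f'(x) = 5*cos(x) + 1

Solve f'(x) = 0 on [-π, π]:
  f'(x) = 0 ⇔ cos(x) = -1/5, i.e. x = ±arccos(-1/5) + 2nπ; keep the solutions lying in [-π, π].
  ⇒ x = -acos(-1/5) ≈ -1.7722, acos(-1/5) ≈ 1.7722

f''(x) = -5*sin(x)
Second-derivative test at each critical point:
  f''(-1.7722) = 4.8990 > 0 → local minimum
  f''(1.7722) = -4.8990 < 0 → local maximum

Critical points: x = -acos(-1/5) ≈ -1.7722 (local minimum); x = acos(-1/5) ≈ 1.7722 (local maximum)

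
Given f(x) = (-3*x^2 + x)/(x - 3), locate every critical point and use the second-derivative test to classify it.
f'(x) = 3*(-x^2 + 6*x - 1)/(x^2 - 6*x + 9)

Solve f'(x) = 0:
  f'(x) = -3*(x^2 - 6*x + 1)/(x - 3)^2; the denominator is positive wherever f is defined, so f'(x) = 0 ⇔ -3*x^2 + 18*x - 3 = 0.
  Factor: -3*x^2 + 18*x - 3 = -3*(x^2 - 6*x + 1); x^2 - 6*x + 1 = 0 has no rational roots; quadratic formula: x = (6 ± √32)/2.
  ⇒ x = 3 - 2*sqrt(2) ≈ 0.1716, 2*sqrt(2) + 3 ≈ 5.8284

f''(x) = -48/(x^3 - 9*x^2 + 27*x - 27)
Second-derivative test at each critical point:
  f''(0.1716) = 2.1213 > 0 → local minimum
  f''(5.8284) = -2.1213 < 0 → local maximum

Critical points: x = 3 - 2*sqrt(2) ≈ 0.1716 (local minimum); x = 2*sqrt(2) + 3 ≈ 5.8284 (local maximum)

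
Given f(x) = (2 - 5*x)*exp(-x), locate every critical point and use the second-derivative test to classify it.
f'(x) = (5*x - 7)*exp(-x)

Solve f'(x) = 0:
  f'(x) = (5*x - 7)·exp(-x) and exp(-x) > 0 for every x, so f'(x) = 0 ⇔ 5*x - 7 = 0.
  5*x - 7 = 0.
  ⇒ x = 7/5

f''(x) = (12 - 5*x)*exp(-x)
Second-derivative test at each critical point:
  f''(7/5) = 1.2330 > 0 → local minimum

Critical points: x = 7/5 (local minimum)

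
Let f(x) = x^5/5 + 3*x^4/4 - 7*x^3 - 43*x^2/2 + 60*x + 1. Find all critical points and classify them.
f'(x) = x^4 + 3*x^3 - 21*x^2 - 43*x + 60

Solve f'(x) = 0:
  Factor: x^4 + 3*x^3 - 21*x^2 - 43*x + 60 = (x - 4)*(x - 1)*(x + 3)*(x + 5) = 0.
  ⇒ x = -5, -3, 1, 4

f''(x) = 4*x^3 + 9*x^2 - 42*x - 43
Second-derivative test at each critical point:
  f''(-5) = -108 < 0 → local maximum
  f''(-3) = 56 > 0 → local minimum
  f''(1) = -72 < 0 → local maximum
  f''(4) = 189 > 0 → local minimum

Critical points: x = -5 (local maximum); x = -3 (local minimum); x = 1 (local maximum); x = 4 (local minimum)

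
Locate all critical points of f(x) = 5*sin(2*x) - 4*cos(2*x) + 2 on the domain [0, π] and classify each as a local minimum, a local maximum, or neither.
f'(x) = 8*sin(2*x) + 10*cos(2*x)

Solve f'(x) = 0 on [0, π]:
  f'(x) = 0 ⇔ 5*cos(2*x) = -4*sin(2*x) ⇔ tan(2*x) = -5/4, i.e. 2*x = arctan(-5/4) + nπ; keep the solutions lying in [0, π].
  ⇒ x = -atan(5/4)/2 + pi/2 ≈ 1.1228, pi - atan(5/4)/2 ≈ 2.6936

f''(x) = -20*sin(2*x) + 16*cos(2*x)
Second-derivative test at each critical point:
  f''(1.1228) = -25.6125 < 0 → local maximum
  f''(2.6936) = 25.6125 > 0 → local minimum

Critical points: x = -atan(5/4)/2 + pi/2 ≈ 1.1228 (local maximum); x = pi - atan(5/4)/2 ≈ 2.6936 (local minimum)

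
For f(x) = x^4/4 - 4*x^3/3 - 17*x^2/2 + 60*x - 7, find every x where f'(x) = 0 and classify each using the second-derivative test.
f'(x) = x^3 - 4*x^2 - 17*x + 60

Solve f'(x) = 0:
  Factor: x^3 - 4*x^2 - 17*x + 60 = (x - 5)*(x - 3)*(x + 4) = 0.
  ⇒ x = -4, 3, 5

f''(x) = 3*x^2 - 8*x - 17
Second-derivative test at each critical point:
  f''(-4) = 63 > 0 → local minimum
  f''(3) = -14 < 0 → local maximum
  f''(5) = 18 > 0 → local minimum

Critical points: x = -4 (local minimum); x = 3 (local maximum); x = 5 (local minimum)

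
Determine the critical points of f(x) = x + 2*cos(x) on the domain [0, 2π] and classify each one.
f'(x) = 1 - 2*sin(x)

Solve f'(x) = 0 on [0, 2π]:
  f'(x) = 0 ⇔ sin(x) = 1/2, i.e. x = arcsin(1/2) + 2nπ or x = π − arcsin(1/2) + 2nπ; keep the solutions lying in [0, 2π].
  ⇒ x = pi/6 ≈ 0.5236, 5*pi/6 ≈ 2.6180

f''(x) = -2*cos(x)
Second-derivative test at each critical point:
  f''(0.5236) = -1.7321 < 0 → local maximum
  f''(2.6180) = 1.7321 > 0 → local minimum

Critical points: x = pi/6 ≈ 0.5236 (local maximum); x = 5*pi/6 ≈ 2.6180 (local minimum)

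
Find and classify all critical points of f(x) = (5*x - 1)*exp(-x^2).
f'(x) = (-2*x*(5*x - 1) + 5)*exp(-x^2)

Solve f'(x) = 0:
  f'(x) = (-10*x^2 + 2*x + 5)·exp(-x^2) and exp(-x^2) > 0 for every x, so f'(x) = 0 ⇔ -10*x^2 + 2*x + 5 = 0.
  10*x^2 - 2*x - 5 = 0 has no rational roots; quadratic formula: x = (2 ± √204)/20.
  ⇒ x = 1/10 - sqrt(51)/10 ≈ -0.6141, 1/10 + sqrt(51)/10 ≈ 0.8141

f''(x) = 2*(2*x^2*(5*x - 1) - 15*x + 1)*exp(-x^2)
Second-derivative test at each critical point:
  f''(-0.6141) = 9.7952 > 0 → local minimum
  f''(0.8141) = -7.3613 < 0 → local maximum

Critical points: x = 1/10 - sqrt(51)/10 ≈ -0.6141 (local minimum); x = 1/10 + sqrt(51)/10 ≈ 0.8141 (local maximum)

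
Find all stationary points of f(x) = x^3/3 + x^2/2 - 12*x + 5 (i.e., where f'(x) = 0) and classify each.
f'(x) = x^2 + x - 12

Solve f'(x) = 0:
  Factor: x^2 + x - 12 = (x - 3)*(x + 4) = 0.
  ⇒ x = -4, 3

f''(x) = 2*x + 1
Second-derivative test at each critical point:
  f''(-4) = -7 < 0 → local maximum
  f''(3) = 7 > 0 → local minimum

Critical points: x = -4 (local maximum); x = 3 (local minimum)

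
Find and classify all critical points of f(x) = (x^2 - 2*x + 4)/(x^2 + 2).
f'(x) = 2*(x^2 - 2*x - 2)/(x^4 + 4*x^2 + 4)

Solve f'(x) = 0:
  f'(x) = 2*(x^2 - 2*x - 2)/(x^2 + 2)^2; the denominator is positive wherever f is defined, so f'(x) = 0 ⇔ 2*x^2 - 4*x - 4 = 0.
  Factor: 2*x^2 - 4*x - 4 = 2*(x^2 - 2*x - 2); x^2 - 2*x - 2 = 0 has no rational roots; quadratic formula: x = (2 ± √12)/2.
  ⇒ x = 1 - sqrt(3) ≈ -0.7321, 1 + sqrt(3) ≈ 2.7321

f''(x) = 4*(-x^3 + 3*x^2 + 6*x - 2)/(x^6 + 6*x^4 + 12*x^2 + 8)
Second-derivative test at each critical point:
  f''(-0.7321) = -1.0774 < 0 → local maximum
  f''(2.7321) = 0.0774 > 0 → local minimum

Critical points: x = 1 - sqrt(3) ≈ -0.7321 (local maximum); x = 1 + sqrt(3) ≈ 2.7321 (local minimum)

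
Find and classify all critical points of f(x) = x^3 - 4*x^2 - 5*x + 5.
f'(x) = 3*x^2 - 8*x - 5

Solve f'(x) = 0:
  3*x^2 - 8*x - 5 = 0 has no rational roots; quadratic formula: x = (8 ± √124)/6.
  ⇒ x = 4/3 - sqrt(31)/3 ≈ -0.5226, 4/3 + sqrt(31)/3 ≈ 3.1893

f''(x) = 6*x - 8
Second-derivative test at each critical point:
  f''(-0.5226) = -11.1355 < 0 → local maximum
  f''(3.1893) = 11.1355 > 0 → local minimum

Critical points: x = 4/3 - sqrt(31)/3 ≈ -0.5226 (local maximum); x = 4/3 + sqrt(31)/3 ≈ 3.1893 (local minimum)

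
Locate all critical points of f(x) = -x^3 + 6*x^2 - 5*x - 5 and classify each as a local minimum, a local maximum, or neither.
f'(x) = -3*x^2 + 12*x - 5

Solve f'(x) = 0:
  3*x^2 - 12*x + 5 = 0 has no rational roots; quadratic formula: x = (12 ± √84)/6.
  ⇒ x = 2 - sqrt(21)/3 ≈ 0.4725, sqrt(21)/3 + 2 ≈ 3.5275

f''(x) = 12 - 6*x
Second-derivative test at each critical point:
  f''(0.4725) = 9.1652 > 0 → local minimum
  f''(3.5275) = -9.1652 < 0 → local maximum

Critical points: x = 2 - sqrt(21)/3 ≈ 0.4725 (local minimum); x = sqrt(21)/3 + 2 ≈ 3.5275 (local maximum)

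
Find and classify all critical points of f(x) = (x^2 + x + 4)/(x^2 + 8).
f'(x) = (-x^2 + 8*x + 8)/(x^4 + 16*x^2 + 64)

Solve f'(x) = 0:
  f'(x) = -(x^2 - 8*x - 8)/(x^2 + 8)^2; the denominator is positive wherever f is defined, so f'(x) = 0 ⇔ -x^2 + 8*x + 8 = 0.
  x^2 - 8*x - 8 = 0 has no rational roots; quadratic formula: x = (8 ± √96)/2.
  ⇒ x = 4 - 2*sqrt(6) ≈ -0.8990, 4 + 2*sqrt(6) ≈ 8.8990

f''(x) = 2*(x^3 - 12*x^2 - 24*x + 32)/(x^6 + 24*x^4 + 192*x^2 + 512)
Second-derivative test at each critical point:
  f''(-0.8990) = 0.1263 > 0 → local minimum
  f''(8.8990) = -0.0013 < 0 → local maximum

Critical points: x = 4 - 2*sqrt(6) ≈ -0.8990 (local minimum); x = 4 + 2*sqrt(6) ≈ 8.8990 (local maximum)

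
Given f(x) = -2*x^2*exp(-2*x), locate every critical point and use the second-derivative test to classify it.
f'(x) = 4*x*(x - 1)*exp(-2*x)

Solve f'(x) = 0:
  f'(x) = (4*x^2 - 4*x)·exp(-2*x) and exp(-2*x) > 0 for every x, so f'(x) = 0 ⇔ 4*x^2 - 4*x = 0.
  Factor: 4*x^2 - 4*x = 4*x*(x - 1) = 0.
  ⇒ x = 0, 1

f''(x) = 4*(-2*x^2 + 4*x - 1)*exp(-2*x)
Second-derivative test at each critical point:
  f''(0) = -4 < 0 → local maximum
  f''(1) = 0.5413 > 0 → local minimum

Critical points: x = 0 (local maximum); x = 1 (local minimum)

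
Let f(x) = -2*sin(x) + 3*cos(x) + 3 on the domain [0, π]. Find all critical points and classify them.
f'(x) = -3*sin(x) - 2*cos(x)

Solve f'(x) = 0 on [0, π]:
  f'(x) = 0 ⇔ -2*cos(x) = 3*sin(x) ⇔ tan(x) = -2/3, i.e. x = arctan(-2/3) + nπ; keep the solutions lying in [0, π].
  ⇒ x = pi - atan(2/3) ≈ 2.5536

f''(x) = 2*sin(x) - 3*cos(x)
Second-derivative test at each critical point:
  f''(2.5536) = 3.6056 > 0 → local minimum

Critical points: x = pi - atan(2/3) ≈ 2.5536 (local minimum)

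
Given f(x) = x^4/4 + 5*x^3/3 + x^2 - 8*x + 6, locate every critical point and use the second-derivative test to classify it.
f'(x) = x^3 + 5*x^2 + 2*x - 8

Solve f'(x) = 0:
  Factor: x^3 + 5*x^2 + 2*x - 8 = (x - 1)*(x + 2)*(x + 4) = 0.
  ⇒ x = -4, -2, 1

f''(x) = 3*x^2 + 10*x + 2
Second-derivative test at each critical point:
  f''(-4) = 10 > 0 → local minimum
  f''(-2) = -6 < 0 → local maximum
  f''(1) = 15 > 0 → local minimum

Critical points: x = -4 (local minimum); x = -2 (local maximum); x = 1 (local minimum)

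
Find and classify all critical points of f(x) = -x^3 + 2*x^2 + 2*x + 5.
f'(x) = -3*x^2 + 4*x + 2

Solve f'(x) = 0:
  3*x^2 - 4*x - 2 = 0 has no rational roots; quadratic formula: x = (4 ± √40)/6.
  ⇒ x = 2/3 - sqrt(10)/3 ≈ -0.3874, 2/3 + sqrt(10)/3 ≈ 1.7208

f''(x) = 4 - 6*x
Second-derivative test at each critical point:
  f''(-0.3874) = 6.3246 > 0 → local minimum
  f''(1.7208) = -6.3246 < 0 → local maximum

Critical points: x = 2/3 - sqrt(10)/3 ≈ -0.3874 (local minimum); x = 2/3 + sqrt(10)/3 ≈ 1.7208 (local maximum)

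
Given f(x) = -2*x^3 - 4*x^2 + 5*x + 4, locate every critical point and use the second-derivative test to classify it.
f'(x) = -6*x^2 - 8*x + 5

Solve f'(x) = 0:
  6*x^2 + 8*x - 5 = 0 has no rational roots; quadratic formula: x = (-8 ± √184)/12.
  ⇒ x = -sqrt(46)/6 - 2/3 ≈ -1.7971, -2/3 + sqrt(46)/6 ≈ 0.4637

f''(x) = -12*x - 8
Second-derivative test at each critical point:
  f''(-1.7971) = 13.5647 > 0 → local minimum
  f''(0.4637) = -13.5647 < 0 → local maximum

Critical points: x = -sqrt(46)/6 - 2/3 ≈ -1.7971 (local minimum); x = -2/3 + sqrt(46)/6 ≈ 0.4637 (local maximum)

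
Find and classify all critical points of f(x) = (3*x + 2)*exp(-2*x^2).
f'(x) = (-4*x*(3*x + 2) + 3)*exp(-2*x^2)

Solve f'(x) = 0:
  f'(x) = (-12*x^2 - 8*x + 3)·exp(-2*x^2) and exp(-2*x^2) > 0 for every x, so f'(x) = 0 ⇔ -12*x^2 - 8*x + 3 = 0.
  12*x^2 + 8*x - 3 = 0 has no rational roots; quadratic formula: x = (-8 ± √208)/24.
  ⇒ x = -sqrt(13)/6 - 1/3 ≈ -0.9343, -1/3 + sqrt(13)/6 ≈ 0.2676

f''(x) = 4*(4*x^2*(3*x + 2) - 9*x - 2)*exp(-2*x^2)
Second-derivative test at each critical point:
  f''(-0.9343) = 2.5171 > 0 → local minimum
  f''(0.2676) = -12.4979 < 0 → local maximum

Critical points: x = -sqrt(13)/6 - 1/3 ≈ -0.9343 (local minimum); x = -1/3 + sqrt(13)/6 ≈ 0.2676 (local maximum)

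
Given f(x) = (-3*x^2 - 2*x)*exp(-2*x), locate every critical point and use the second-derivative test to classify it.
f'(x) = 2*(3*x^2 - x - 1)*exp(-2*x)

Solve f'(x) = 0:
  f'(x) = (6*x^2 - 2*x - 2)·exp(-2*x) and exp(-2*x) > 0 for every x, so f'(x) = 0 ⇔ 6*x^2 - 2*x - 2 = 0.
  Factor: 6*x^2 - 2*x - 2 = 2*(3*x^2 - x - 1); 3*x^2 - x - 1 = 0 has no rational roots; quadratic formula: x = (1 ± √13)/6.
  ⇒ x = 1/6 - sqrt(13)/6 ≈ -0.4343, 1/6 + sqrt(13)/6 ≈ 0.7676

f''(x) = 2*(-6*x^2 + 8*x + 1)*exp(-2*x)
Second-derivative test at each critical point:
  f''(-0.4343) = -17.1868 < 0 → local maximum
  f''(0.7676) = 1.5534 > 0 → local minimum

Critical points: x = 1/6 - sqrt(13)/6 ≈ -0.4343 (local maximum); x = 1/6 + sqrt(13)/6 ≈ 0.7676 (local minimum)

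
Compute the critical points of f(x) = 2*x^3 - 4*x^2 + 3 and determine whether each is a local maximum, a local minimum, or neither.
f'(x) = 2*x*(3*x - 4)

Solve f'(x) = 0:
  Factor: 6*x^2 - 8*x = 2*x*(3*x - 4) = 0.
  ⇒ x = 0, 4/3

f''(x) = 12*x - 8
Second-derivative test at each critical point:
  f''(0) = -8 < 0 → local maximum
  f''(4/3) = 8 > 0 → local minimum

Critical points: x = 0 (local maximum); x = 4/3 (local minimum)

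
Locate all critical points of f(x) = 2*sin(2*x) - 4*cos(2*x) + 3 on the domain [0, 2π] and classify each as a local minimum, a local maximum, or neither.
f'(x) = 8*sin(2*x) + 4*cos(2*x)

Solve f'(x) = 0 on [0, 2π]:
  f'(x) = 0 ⇔ 2*cos(2*x) = -4*sin(2*x) ⇔ tan(2*x) = -1/2, i.e. 2*x = arctan(-1/2) + nπ; keep the solutions lying in [0, 2π].
  ⇒ x = -atan(1/2)/2 + pi/2 ≈ 1.3390, pi - atan(1/2)/2 ≈ 2.9098, -atan(1/2)/2 + 3*pi/2 ≈ 4.4806, -atan(1/2)/2 + 2*pi ≈ 6.0514

f''(x) = -8*sin(2*x) + 16*cos(2*x)
Second-derivative test at each critical point:
  f''(1.3390) = -17.8885 < 0 → local maximum
  f''(2.9098) = 17.8885 > 0 → local minimum
  f''(4.4806) = -17.8885 < 0 → local maximum
  f''(6.0514) = 17.8885 > 0 → local minimum

Critical points: x = -atan(1/2)/2 + pi/2 ≈ 1.3390 (local maximum); x = pi - atan(1/2)/2 ≈ 2.9098 (local minimum); x = -atan(1/2)/2 + 3*pi/2 ≈ 4.4806 (local maximum); x = -atan(1/2)/2 + 2*pi ≈ 6.0514 (local minimum)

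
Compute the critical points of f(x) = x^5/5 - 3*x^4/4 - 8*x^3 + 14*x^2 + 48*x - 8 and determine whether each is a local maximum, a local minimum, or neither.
f'(x) = x^4 - 3*x^3 - 24*x^2 + 28*x + 48

Solve f'(x) = 0:
  Factor: x^4 - 3*x^3 - 24*x^2 + 28*x + 48 = (x - 6)*(x - 2)*(x + 1)*(x + 4) = 0.
  ⇒ x = -4, -1, 2, 6

f''(x) = 4*x^3 - 9*x^2 - 48*x + 28
Second-derivative test at each critical point:
  f''(-4) = -180 < 0 → local maximum
  f''(-1) = 63 > 0 → local minimum
  f''(2) = -72 < 0 → local maximum
  f''(6) = 280 > 0 → local minimum

Critical points: x = -4 (local maximum); x = -1 (local minimum); x = 2 (local maximum); x = 6 (local minimum)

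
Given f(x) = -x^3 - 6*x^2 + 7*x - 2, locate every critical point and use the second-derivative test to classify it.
f'(x) = -3*x^2 - 12*x + 7

Solve f'(x) = 0:
  3*x^2 + 12*x - 7 = 0 has no rational roots; quadratic formula: x = (-12 ± √228)/6.
  ⇒ x = -sqrt(57)/3 - 2 ≈ -4.5166, -2 + sqrt(57)/3 ≈ 0.5166

f''(x) = -6*x - 12
Second-derivative test at each critical point:
  f''(-4.5166) = 15.0997 > 0 → local minimum
  f''(0.5166) = -15.0997 < 0 → local maximum

Critical points: x = -sqrt(57)/3 - 2 ≈ -4.5166 (local minimum); x = -2 + sqrt(57)/3 ≈ 0.5166 (local maximum)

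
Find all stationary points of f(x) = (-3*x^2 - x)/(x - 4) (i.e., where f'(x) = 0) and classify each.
f'(x) = (-3*x^2 + 24*x + 4)/(x^2 - 8*x + 16)

Solve f'(x) = 0:
  f'(x) = -(3*x^2 - 24*x - 4)/(x - 4)^2; the denominator is positive wherever f is defined, so f'(x) = 0 ⇔ -3*x^2 + 24*x + 4 = 0.
  3*x^2 - 24*x - 4 = 0 has no rational roots; quadratic formula: x = (24 ± √624)/6.
  ⇒ x = 4 - 2*sqrt(39)/3 ≈ -0.1633, 4 + 2*sqrt(39)/3 ≈ 8.1633

f''(x) = -104/(x^3 - 12*x^2 + 48*x - 64)
Second-derivative test at each critical point:
  f''(-0.1633) = 1.4412 > 0 → local minimum
  f''(8.1633) = -1.4412 < 0 → local maximum

Critical points: x = 4 - 2*sqrt(39)/3 ≈ -0.1633 (local minimum); x = 4 + 2*sqrt(39)/3 ≈ 8.1633 (local maximum)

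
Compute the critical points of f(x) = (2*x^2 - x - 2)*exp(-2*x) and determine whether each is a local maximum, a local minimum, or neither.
f'(x) = (-4*x^2 + 6*x + 3)*exp(-2*x)

Solve f'(x) = 0:
  f'(x) = (-4*x^2 + 6*x + 3)·exp(-2*x) and exp(-2*x) > 0 for every x, so f'(x) = 0 ⇔ -4*x^2 + 6*x + 3 = 0.
  4*x^2 - 6*x - 3 = 0 has no rational roots; quadratic formula: x = (6 ± √84)/8.
  ⇒ x = 3/4 - sqrt(21)/4 ≈ -0.3956, 3/4 + sqrt(21)/4 ≈ 1.8956

f''(x) = 4*x*(2*x - 5)*exp(-2*x)
Second-derivative test at each critical point:
  f''(-0.3956) = 20.2205 > 0 → local minimum
  f''(1.8956) = -0.2068 < 0 → local maximum

Critical points: x = 3/4 - sqrt(21)/4 ≈ -0.3956 (local minimum); x = 3/4 + sqrt(21)/4 ≈ 1.8956 (local maximum)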